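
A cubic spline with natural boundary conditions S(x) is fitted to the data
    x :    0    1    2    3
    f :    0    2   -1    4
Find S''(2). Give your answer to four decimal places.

Put M_i = S'' at the i-th knot. Here h = (1, 1, 1) and Δ = (2, -3, 5), so the interior equations h_(i-1)·M_(i-1) + 2(h_(i-1)+h_i)·M_i + h_i·M_(i+1) = 6(Δ_i − Δ_(i-1)) read
  1·M_0 + 4·M_1 + 1·M_2 = 6(Δ_1 - Δ_0) = -30
  1·M_1 + 4·M_2 + 1·M_3 = 6(Δ_2 - Δ_1) = 48
Natural end conditions: M_0 = M_3 = 0.
Hence M_0 = 0, M_1 = -56/5, M_2 = 74/5, M_3 = 0.

14.8000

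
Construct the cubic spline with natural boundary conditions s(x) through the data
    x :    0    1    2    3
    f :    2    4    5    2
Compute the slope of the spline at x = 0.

Put M_i = s'' at the i-th knot. Here h = (1, 1, 1) and Δ = (2, 1, -3), so the interior equations h_(i-1)·M_(i-1) + 2(h_(i-1)+h_i)·M_i + h_i·M_(i+1) = 6(Δ_i − Δ_(i-1)) read
  1·M_0 + 4·M_1 + 1·M_2 = 6(Δ_1 - Δ_0) = -6
  1·M_1 + 4·M_2 + 1·M_3 = 6(Δ_2 - Δ_1) = -24
Natural end conditions: M_0 = M_3 = 0.
Solving: M_0 = 0, M_1 = 0, M_2 = -6, M_3 = 0.
On [0, 1], s'(x) = b_0 + 2c_0·x + 3d_0·x² with b_0 = Δ_0 - h_0(2M_0 + M_1)/6 = 2, c_0 = M_0/2 = 0, d_0 = (M_1 - M_0)/(6h_0) = 0. So s'(0) = 2.

2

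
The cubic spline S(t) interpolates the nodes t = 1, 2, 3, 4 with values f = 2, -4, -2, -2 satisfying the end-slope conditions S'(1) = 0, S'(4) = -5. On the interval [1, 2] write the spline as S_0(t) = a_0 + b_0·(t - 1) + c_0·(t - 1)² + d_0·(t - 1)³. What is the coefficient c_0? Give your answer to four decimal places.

-14.0667

With M_i denoting the second derivative at x_i, h_i = 1, 1, 1, and Δ_i = (y_(i+1) − y_i)/h_i = -6, 2, 0:
  1·M_0 + 4·M_1 + 1·M_2 = 6(Δ_1 - Δ_0) = 48
  1·M_1 + 4·M_2 + 1·M_3 = 6(Δ_2 - Δ_1) = -12
Clamped end conditions give two more equations: 2h_0·M_0 + h_0·M_1 = 6(Δ_0 - S'(1)) = -36 and h_2·M_2 + 2h_2·M_3 = 6(S'(4) - Δ_2) = -30.
Hence M_0 = -422/15, M_1 = 304/15, M_2 = -74/15, M_3 = -188/15.
On [1, 2], with S_0(t) = a_0 + b_0·(t - 1) + c_0·(t - 1)² + d_0·(t - 1)³: c_0 = M_0/2 = -211/15, d_0 = (M_1 - M_0)/(6h_0) = 121/15, b_0 = Δ_0 - h_0(2M_0 + M_1)/6 = 0.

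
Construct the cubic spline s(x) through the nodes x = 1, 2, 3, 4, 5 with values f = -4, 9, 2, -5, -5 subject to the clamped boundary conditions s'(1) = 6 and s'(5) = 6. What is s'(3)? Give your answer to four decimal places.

-10.9286

Let m_i = s''(x_i). Step sizes h_i = 1, 1, 1, 1; slopes of the chords Δ_i = (y_(i+1) - y_i)/h_i = 13, -7, -7, 0.
  1·m_0 + 4·m_1 + 1·m_2 = 6(Δ_1 - Δ_0) = -120
  1·m_1 + 4·m_2 + 1·m_3 = 6(Δ_2 - Δ_1) = 0
  1·m_2 + 4·m_3 + 1·m_4 = 6(Δ_3 - Δ_2) = 42
Clamped end conditions give two more equations: 2h_0·m_0 + h_0·m_1 = 6(Δ_0 - s'(1)) = 42 and h_3·m_3 + 2h_3·m_4 = 6(s'(5) - Δ_3) = 36.
Solving the tridiagonal system: m_0 = 1191/28, m_1 = -603/14, m_2 = 39/4, m_3 = 57/14, m_4 = 447/28.
On [3, 4], s'(x) = b_2 + 2c_2·(x - 3) + 3d_2·(x - 3)² with b_2 = Δ_2 - h_2(2m_2 + m_3)/6 = -153/14, c_2 = m_2/2 = 39/8, d_2 = (m_3 - m_2)/(6h_2) = -53/56. So s'(3) = -153/14.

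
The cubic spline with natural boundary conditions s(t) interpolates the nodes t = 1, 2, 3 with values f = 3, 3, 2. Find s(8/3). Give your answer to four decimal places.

2.4074

Let M_i = s''(x_i). Step sizes h_i = 1, 1; slopes of the chords Δ_i = (y_(i+1) - y_i)/h_i = 0, -1.
  1·M_0 + 4·M_1 + 1·M_2 = 6(Δ_1 - Δ_0) = -6
Natural end conditions: M_0 = M_2 = 0.
Forward elimination and back-substitution give M_0 = 0, M_1 = -3/2, M_2 = 0.
On [2, 3], s(t) = 3 - 1/2·(t - 2) - 3/4·(t - 2)² + 1/4·(t - 2)³.
With (t - 2) = 2/3: s(8/3) = 65/27.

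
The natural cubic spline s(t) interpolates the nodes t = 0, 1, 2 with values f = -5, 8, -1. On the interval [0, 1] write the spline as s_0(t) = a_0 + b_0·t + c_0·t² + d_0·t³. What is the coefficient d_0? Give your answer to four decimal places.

Write M_i for s''(x_i). With h_i = 1, 1 and divided differences Δ_i = 13, -9, the continuity of s' gives the tridiagonal system
  1·M_0 + 4·M_1 + 1·M_2 = 6(Δ_1 - Δ_0) = -132
Natural end conditions: M_0 = M_2 = 0.
Forward elimination and back-substitution give M_0 = 0, M_1 = -33, M_2 = 0.
On [0, 1], with s_0(t) = a_0 + b_0·t + c_0·t² + d_0·t³: c_0 = M_0/2 = 0, d_0 = (M_1 - M_0)/(6h_0) = -11/2, b_0 = Δ_0 - h_0(2M_0 + M_1)/6 = 37/2.

-5.5000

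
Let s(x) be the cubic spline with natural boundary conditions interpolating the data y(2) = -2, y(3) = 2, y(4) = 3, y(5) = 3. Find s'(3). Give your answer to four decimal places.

Let M_i = s''(x_i). Step sizes h_i = 1, 1, 1; slopes of the chords Δ_i = (y_(i+1) - y_i)/h_i = 4, 1, 0.
  1·M_0 + 4·M_1 + 1·M_2 = 6(Δ_1 - Δ_0) = -18
  1·M_1 + 4·M_2 + 1·M_3 = 6(Δ_2 - Δ_1) = -6
Natural end conditions: M_0 = M_3 = 0.
Hence M_0 = 0, M_1 = -22/5, M_2 = -2/5, M_3 = 0.
On [3, 4], s'(x) = b_1 + 2c_1·(x - 3) + 3d_1·(x - 3)² with b_1 = Δ_1 - h_1(2M_1 + M_2)/6 = 38/15, c_1 = M_1/2 = -11/5, d_1 = (M_2 - M_1)/(6h_1) = 2/3. So s'(3) = 38/15.

2.5333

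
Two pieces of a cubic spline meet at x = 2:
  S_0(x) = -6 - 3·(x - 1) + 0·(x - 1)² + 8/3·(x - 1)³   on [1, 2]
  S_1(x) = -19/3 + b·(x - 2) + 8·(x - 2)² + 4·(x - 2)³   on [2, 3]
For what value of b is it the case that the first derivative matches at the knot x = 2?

5

S_0'(x) = -3 + 0·(x - 1) + 8·(x - 1)², so S_0'(2) = 5. On the right, S_1'(2) = b, so b = 5.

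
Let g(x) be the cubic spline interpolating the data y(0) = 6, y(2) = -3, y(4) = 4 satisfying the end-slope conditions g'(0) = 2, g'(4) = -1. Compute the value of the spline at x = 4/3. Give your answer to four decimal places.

Put σ_i = g'' at the i-th knot. Here h = (2, 2) and Δ = (-9/2, 7/2), so the interior equations h_(i-1)·σ_(i-1) + 2(h_(i-1)+h_i)·σ_i + h_i·σ_(i+1) = 6(Δ_i − Δ_(i-1)) read
  2·σ_0 + 8·σ_1 + 2·σ_2 = 6(Δ_1 - Δ_0) = 48
Clamped end conditions give two more equations: 2h_0·σ_0 + h_0·σ_1 = 6(Δ_0 - g'(0)) = -39 and h_1·σ_1 + 2h_1·σ_2 = 6(g'(4) - Δ_1) = -27.
Solving the tridiagonal system: σ_0 = -33/2, σ_1 = 27/2, σ_2 = -27/2.
On [0, 2], g(x) = 6 + 2·x - 33/4·x² + 5/2·x³.
With x = 4/3: g(4/3) = -2/27.

-0.0741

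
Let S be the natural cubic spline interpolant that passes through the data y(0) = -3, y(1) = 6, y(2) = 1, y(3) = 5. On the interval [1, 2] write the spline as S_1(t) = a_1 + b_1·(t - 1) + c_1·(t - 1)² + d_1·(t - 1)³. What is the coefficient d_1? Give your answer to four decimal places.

With m_i denoting the second derivative at x_i, h_i = 1, 1, 1, and Δ_i = (y_(i+1) − y_i)/h_i = 9, -5, 4:
  1·m_0 + 4·m_1 + 1·m_2 = 6(Δ_1 - Δ_0) = -84
  1·m_1 + 4·m_2 + 1·m_3 = 6(Δ_2 - Δ_1) = 54
Natural end conditions: m_0 = m_3 = 0.
Solving the tridiagonal system: m_0 = 0, m_1 = -26, m_2 = 20, m_3 = 0.
On [1, 2], with S_1(t) = a_1 + b_1·(t - 1) + c_1·(t - 1)² + d_1·(t - 1)³: c_1 = m_1/2 = -13, d_1 = (m_2 - m_1)/(6h_1) = 23/3, b_1 = Δ_1 - h_1(2m_1 + m_2)/6 = 1/3.

7.6667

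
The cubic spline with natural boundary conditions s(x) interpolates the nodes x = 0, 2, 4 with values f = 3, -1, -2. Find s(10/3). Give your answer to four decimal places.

-1.8889

Put σ_i = s'' at the i-th knot. Here h = (2, 2) and Δ = (-2, -1/2), so the interior equations h_(i-1)·σ_(i-1) + 2(h_(i-1)+h_i)·σ_i + h_i·σ_(i+1) = 6(Δ_i − Δ_(i-1)) read
  2·σ_0 + 8·σ_1 + 2·σ_2 = 6(Δ_1 - Δ_0) = 9
Natural end conditions: σ_0 = σ_2 = 0.
Solving: σ_0 = 0, σ_1 = 9/8, σ_2 = 0.
On [2, 4], s(x) = -1 - 5/4·(x - 2) + 9/16·(x - 2)² - 3/32·(x - 2)³.
With (x - 2) = 4/3: s(10/3) = -17/9.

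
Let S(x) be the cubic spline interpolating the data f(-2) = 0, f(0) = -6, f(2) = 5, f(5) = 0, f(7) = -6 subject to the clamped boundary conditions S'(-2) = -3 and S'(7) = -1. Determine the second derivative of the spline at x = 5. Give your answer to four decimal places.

0.5367

With m_i denoting the second derivative at x_i, h_i = 2, 2, 3, 2, and Δ_i = (y_(i+1) − y_i)/h_i = -3, 11/2, -5/3, -3:
  2·m_0 + 8·m_1 + 2·m_2 = 6(Δ_1 - Δ_0) = 51
  2·m_1 + 10·m_2 + 3·m_3 = 6(Δ_2 - Δ_1) = -43
  3·m_2 + 10·m_3 + 2·m_4 = 6(Δ_3 - Δ_2) = -8
Clamped end conditions give two more equations: 2h_0·m_0 + h_0·m_1 = 6(Δ_0 - S'(-2)) = 0 and h_3·m_3 + 2h_3·m_4 = 6(S'(7) - Δ_3) = 12.
Hence m_0 = -1607/354, m_1 = 1607/177, m_2 = -1111/177, m_3 = 95/177, m_4 = 967/354.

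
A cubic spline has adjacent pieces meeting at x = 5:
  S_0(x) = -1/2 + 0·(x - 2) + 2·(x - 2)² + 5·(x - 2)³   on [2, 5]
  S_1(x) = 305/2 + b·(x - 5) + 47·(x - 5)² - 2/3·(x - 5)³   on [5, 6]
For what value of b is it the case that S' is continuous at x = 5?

S_0'(x) = 0 + 4·(x - 2) + 15·(x - 2)², so S_0'(5) = 147. On the right, S_1'(5) = b, so b = 147.

147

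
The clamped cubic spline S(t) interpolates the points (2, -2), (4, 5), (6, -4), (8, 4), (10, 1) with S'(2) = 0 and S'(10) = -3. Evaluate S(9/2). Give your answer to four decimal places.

With m_i denoting the second derivative at x_i, h_i = 2, 2, 2, 2, and Δ_i = (y_(i+1) − y_i)/h_i = 7/2, -9/2, 4, -3/2:
  2·m_0 + 8·m_1 + 2·m_2 = 6(Δ_1 - Δ_0) = -48
  2·m_1 + 8·m_2 + 2·m_3 = 6(Δ_2 - Δ_1) = 51
  2·m_2 + 8·m_3 + 2·m_4 = 6(Δ_3 - Δ_2) = -33
Clamped end conditions give two more equations: 2h_0·m_0 + h_0·m_1 = 6(Δ_0 - S'(2)) = 21 and h_3·m_3 + 2h_3·m_4 = 6(S'(10) - Δ_3) = -9.
Solving: m_0 = 1233/112, m_1 = -645/56, m_2 = 177/16, m_3 = -405/56, m_4 = 153/112.
On [4, 6], S(t) = 5 - 57/112·(t - 4) - 645/112·(t - 4)² + 843/448·(t - 4)³.
With (t - 4) = 1/2: S(9/2) = 1813/512.

3.5410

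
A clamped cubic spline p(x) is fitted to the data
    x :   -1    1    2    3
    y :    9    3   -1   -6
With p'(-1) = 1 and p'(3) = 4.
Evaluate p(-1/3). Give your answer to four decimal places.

8.2391

Put m_i = p'' at the i-th knot. Here h = (2, 1, 1) and Δ = (-3, -4, -5), so the interior equations h_(i-1)·m_(i-1) + 2(h_(i-1)+h_i)·m_i + h_i·m_(i+1) = 6(Δ_i − Δ_(i-1)) read
  2·m_0 + 6·m_1 + 1·m_2 = 6(Δ_1 - Δ_0) = -6
  1·m_1 + 4·m_2 + 1·m_3 = 6(Δ_2 - Δ_1) = -6
Clamped end conditions give two more equations: 2h_0·m_0 + h_0·m_1 = 6(Δ_0 - p'(-1)) = -24 and h_2·m_2 + 2h_2·m_3 = 6(p'(3) - Δ_2) = 54.
Solving the tridiagonal system: m_0 = -84/11, m_1 = 36/11, m_2 = -114/11, m_3 = 354/11.
On [-1, 1], p(x) = 9 + 1·(x + 1) - 42/11·(x + 1)² + 10/11·(x + 1)³.
With (x + 1) = 2/3: p(-1/3) = 2447/297.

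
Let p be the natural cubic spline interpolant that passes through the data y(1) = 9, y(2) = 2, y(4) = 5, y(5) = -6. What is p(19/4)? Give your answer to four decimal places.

-2.5762

With m_i denoting the second derivative at x_i, h_i = 1, 2, 1, and Δ_i = (y_(i+1) − y_i)/h_i = -7, 3/2, -11:
  1·m_0 + 6·m_1 + 2·m_2 = 6(Δ_1 - Δ_0) = 51
  2·m_1 + 6·m_2 + 1·m_3 = 6(Δ_2 - Δ_1) = -75
Natural end conditions: m_0 = m_3 = 0.
Solving: m_0 = 0, m_1 = 57/4, m_2 = -69/4, m_3 = 0.
On [4, 5], p(x) = 5 - 21/4·(x - 4) - 69/8·(x - 4)² + 23/8·(x - 4)³.
With (x - 4) = 3/4: p(19/4) = -1319/512.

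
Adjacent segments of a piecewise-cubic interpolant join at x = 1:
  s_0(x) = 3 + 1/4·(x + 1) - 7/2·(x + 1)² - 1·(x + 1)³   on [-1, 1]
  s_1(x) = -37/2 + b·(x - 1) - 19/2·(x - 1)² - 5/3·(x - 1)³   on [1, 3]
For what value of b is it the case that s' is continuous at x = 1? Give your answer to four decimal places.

s_0'(x) = 1/4 - 7·(x + 1) - 3·(x + 1)², so s_0'(1) = -103/4. On the right, s_1'(1) = b, so b = -103/4.

-25.7500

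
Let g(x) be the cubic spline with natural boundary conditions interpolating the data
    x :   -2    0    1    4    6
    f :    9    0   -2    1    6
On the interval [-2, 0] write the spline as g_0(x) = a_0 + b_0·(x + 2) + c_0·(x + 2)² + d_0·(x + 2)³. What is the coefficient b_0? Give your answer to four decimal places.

Put M_i = g'' at the i-th knot. Here h = (2, 1, 3, 2) and Δ = (-9/2, -2, 1, 5/2), so the interior equations h_(i-1)·M_(i-1) + 2(h_(i-1)+h_i)·M_i + h_i·M_(i+1) = 6(Δ_i − Δ_(i-1)) read
  2·M_0 + 6·M_1 + 1·M_2 = 6(Δ_1 - Δ_0) = 15
  1·M_1 + 8·M_2 + 3·M_3 = 6(Δ_2 - Δ_1) = 18
  3·M_2 + 10·M_3 + 2·M_4 = 6(Δ_3 - Δ_2) = 9
Natural end conditions: M_0 = M_4 = 0.
Solving the tridiagonal system: M_0 = 0, M_1 = 57/26, M_2 = 24/13, M_3 = 9/26, M_4 = 0.
On [-2, 0], with g_0(x) = a_0 + b_0·(x + 2) + c_0·(x + 2)² + d_0·(x + 2)³: c_0 = M_0/2 = 0, d_0 = (M_1 - M_0)/(6h_0) = 19/104, b_0 = Δ_0 - h_0(2M_0 + M_1)/6 = -68/13.

-5.2308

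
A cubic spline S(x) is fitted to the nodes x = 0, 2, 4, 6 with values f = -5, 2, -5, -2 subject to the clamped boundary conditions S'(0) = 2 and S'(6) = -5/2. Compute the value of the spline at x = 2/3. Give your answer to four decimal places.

Let σ_i = S''(x_i). Step sizes h_i = 2, 2, 2; slopes of the chords Δ_i = (y_(i+1) - y_i)/h_i = 7/2, -7/2, 3/2.
  2·σ_0 + 8·σ_1 + 2·σ_2 = 6(Δ_1 - Δ_0) = -42
  2·σ_1 + 8·σ_2 + 2·σ_3 = 6(Δ_2 - Δ_1) = 30
Clamped end conditions give two more equations: 2h_0·σ_0 + h_0·σ_1 = 6(Δ_0 - S'(0)) = 9 and h_2·σ_2 + 2h_2·σ_3 = 6(S'(6) - Δ_2) = -24.
Solving the tridiagonal system: σ_0 = 34/5, σ_1 = -91/10, σ_2 = 43/5, σ_3 = -103/10.
On [0, 2], S(x) = -5 + 2·x + 17/5·x² - 53/40·x³.
With x = 2/3: S(2/3) = -344/135.

-2.5481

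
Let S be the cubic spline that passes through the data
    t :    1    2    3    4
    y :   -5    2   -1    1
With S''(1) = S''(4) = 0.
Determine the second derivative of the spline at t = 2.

-18

Write m_i for S''(x_i). With h_i = 1, 1, 1 and divided differences Δ_i = 7, -3, 2, the continuity of S' gives the tridiagonal system
  1·m_0 + 4·m_1 + 1·m_2 = 6(Δ_1 - Δ_0) = -60
  1·m_1 + 4·m_2 + 1·m_3 = 6(Δ_2 - Δ_1) = 30
Natural end conditions: m_0 = m_3 = 0.
Hence m_0 = 0, m_1 = -18, m_2 = 12, m_3 = 0.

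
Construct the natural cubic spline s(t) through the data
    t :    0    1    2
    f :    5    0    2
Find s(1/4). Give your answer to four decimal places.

Let M_i = s''(x_i). Step sizes h_i = 1, 1; slopes of the chords Δ_i = (y_(i+1) - y_i)/h_i = -5, 2.
  1·M_0 + 4·M_1 + 1·M_2 = 6(Δ_1 - Δ_0) = 42
Natural end conditions: M_0 = M_2 = 0.
Forward elimination and back-substitution give M_0 = 0, M_1 = 21/2, M_2 = 0.
On [0, 1], s(t) = 5 - 27/4·t + 0·t² + 7/4·t³.
With t = 1/4: s(1/4) = 855/256.

3.3398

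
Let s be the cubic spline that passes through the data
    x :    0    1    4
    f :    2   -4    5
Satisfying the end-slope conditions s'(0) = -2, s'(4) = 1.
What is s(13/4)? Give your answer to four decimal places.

2.4688

Write σ_i for s''(x_i). With h_i = 1, 3 and divided differences Δ_i = -6, 3, the continuity of s' gives the tridiagonal system
  1·σ_0 + 8·σ_1 + 3·σ_2 = 6(Δ_1 - Δ_0) = 54
Clamped end conditions give two more equations: 2h_0·σ_0 + h_0·σ_1 = 6(Δ_0 - s'(0)) = -24 and h_1·σ_1 + 2h_1·σ_2 = 6(s'(4) - Δ_1) = -12.
Solving: σ_0 = -18, σ_1 = 12, σ_2 = -8.
On [1, 4], s(x) = -4 - 5·(x - 1) + 6·(x - 1)² - 10/9·(x - 1)³.
With (x - 1) = 9/4: s(13/4) = 79/32.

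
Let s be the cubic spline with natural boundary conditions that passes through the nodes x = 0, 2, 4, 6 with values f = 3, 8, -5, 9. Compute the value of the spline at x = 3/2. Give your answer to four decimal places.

8.9156

Let σ_i = s''(x_i). Step sizes h_i = 2, 2, 2; slopes of the chords Δ_i = (y_(i+1) - y_i)/h_i = 5/2, -13/2, 7.
  2·σ_0 + 8·σ_1 + 2·σ_2 = 6(Δ_1 - Δ_0) = -54
  2·σ_1 + 8·σ_2 + 2·σ_3 = 6(Δ_2 - Δ_1) = 81
Natural end conditions: σ_0 = σ_3 = 0.
Solving the tridiagonal system: σ_0 = 0, σ_1 = -99/10, σ_2 = 63/5, σ_3 = 0.
On [0, 2], s(x) = 3 + 29/5·x + 0·x² - 33/40·x³.
With x = 3/2: s(3/2) = 2853/320.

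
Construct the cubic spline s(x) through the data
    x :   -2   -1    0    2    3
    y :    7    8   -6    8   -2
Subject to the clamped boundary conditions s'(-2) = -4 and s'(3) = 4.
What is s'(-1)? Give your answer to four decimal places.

-6.9844

Put σ_i = s'' at the i-th knot. Here h = (1, 1, 2, 1) and Δ = (1, -14, 7, -10), so the interior equations h_(i-1)·σ_(i-1) + 2(h_(i-1)+h_i)·σ_i + h_i·σ_(i+1) = 6(Δ_i − Δ_(i-1)) read
  1·σ_0 + 4·σ_1 + 1·σ_2 = 6(Δ_1 - Δ_0) = -90
  1·σ_1 + 6·σ_2 + 2·σ_3 = 6(Δ_2 - Δ_1) = 126
  2·σ_2 + 6·σ_3 + 1·σ_4 = 6(Δ_3 - Δ_2) = -102
Clamped end conditions give two more equations: 2h_0·σ_0 + h_0·σ_1 = 6(Δ_0 - s'(-2)) = 30 and h_3·σ_3 + 2h_3·σ_4 = 6(s'(3) - Δ_3) = 84.
Solving: σ_0 = 1151/32, σ_1 = -671/16, σ_2 = 1337/32, σ_3 = -331/8, σ_4 = 1003/16.
On [-1, 0], s'(x) = b_1 + 2c_1·(x + 1) + 3d_1·(x + 1)² with b_1 = Δ_1 - h_1(2σ_1 + σ_2)/6 = -447/64, c_1 = σ_1/2 = -671/32, d_1 = (σ_2 - σ_1)/(6h_1) = 893/64. So s'(-1) = -447/64.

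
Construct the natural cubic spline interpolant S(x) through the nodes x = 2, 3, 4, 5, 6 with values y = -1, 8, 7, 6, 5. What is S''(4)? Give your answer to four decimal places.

Write M_i for S''(x_i). With h_i = 1, 1, 1, 1 and divided differences Δ_i = 9, -1, -1, -1, the continuity of S' gives the tridiagonal system
  1·M_0 + 4·M_1 + 1·M_2 = 6(Δ_1 - Δ_0) = -60
  1·M_1 + 4·M_2 + 1·M_3 = 6(Δ_2 - Δ_1) = 0
  1·M_2 + 4·M_3 + 1·M_4 = 6(Δ_3 - Δ_2) = 0
Natural end conditions: M_0 = M_4 = 0.
Forward elimination and back-substitution give M_0 = 0, M_1 = -225/14, M_2 = 30/7, M_3 = -15/14, M_4 = 0.

4.2857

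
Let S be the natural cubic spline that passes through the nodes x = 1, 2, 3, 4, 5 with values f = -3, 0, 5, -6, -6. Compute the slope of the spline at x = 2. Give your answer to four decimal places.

With M_i denoting the second derivative at x_i, h_i = 1, 1, 1, 1, and Δ_i = (y_(i+1) − y_i)/h_i = 3, 5, -11, 0:
  1·M_0 + 4·M_1 + 1·M_2 = 6(Δ_1 - Δ_0) = 12
  1·M_1 + 4·M_2 + 1·M_3 = 6(Δ_2 - Δ_1) = -96
  1·M_2 + 4·M_3 + 1·M_4 = 6(Δ_3 - Δ_2) = 66
Natural end conditions: M_0 = M_4 = 0.
Forward elimination and back-substitution give M_0 = 0, M_1 = 45/4, M_2 = -33, M_3 = 99/4, M_4 = 0.
On [2, 3], S'(x) = b_1 + 2c_1·(x - 2) + 3d_1·(x - 2)² with b_1 = Δ_1 - h_1(2M_1 + M_2)/6 = 27/4, c_1 = M_1/2 = 45/8, d_1 = (M_2 - M_1)/(6h_1) = -59/8. So S'(2) = 27/4.

6.7500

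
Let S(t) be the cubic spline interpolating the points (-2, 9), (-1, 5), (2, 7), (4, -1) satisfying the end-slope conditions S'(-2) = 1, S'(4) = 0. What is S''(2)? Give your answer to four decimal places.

Put m_i = S'' at the i-th knot. Here h = (1, 3, 2) and Δ = (-4, 2/3, -4), so the interior equations h_(i-1)·m_(i-1) + 2(h_(i-1)+h_i)·m_i + h_i·m_(i+1) = 6(Δ_i − Δ_(i-1)) read
  1·m_0 + 8·m_1 + 3·m_2 = 6(Δ_1 - Δ_0) = 28
  3·m_1 + 10·m_2 + 2·m_3 = 6(Δ_2 - Δ_1) = -28
Clamped end conditions give two more equations: 2h_0·m_0 + h_0·m_1 = 6(Δ_0 - S'(-2)) = -30 and h_2·m_2 + 2h_2·m_3 = 6(S'(4) - Δ_2) = 24.
Forward elimination and back-substitution give m_0 = -58/3, m_1 = 26/3, m_2 = -22/3, m_3 = 29/3.

-7.3333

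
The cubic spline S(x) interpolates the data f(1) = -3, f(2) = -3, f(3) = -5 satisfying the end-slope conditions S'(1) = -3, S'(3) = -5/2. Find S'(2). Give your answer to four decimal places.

Put m_i = S'' at the i-th knot. Here h = (1, 1) and Δ = (0, -2), so the interior equations h_(i-1)·m_(i-1) + 2(h_(i-1)+h_i)·m_i + h_i·m_(i+1) = 6(Δ_i − Δ_(i-1)) read
  1·m_0 + 4·m_1 + 1·m_2 = 6(Δ_1 - Δ_0) = -12
Clamped end conditions give two more equations: 2h_0·m_0 + h_0·m_1 = 6(Δ_0 - S'(1)) = 18 and h_1·m_1 + 2h_1·m_2 = 6(S'(3) - Δ_1) = -3.
Hence m_0 = 49/4, m_1 = -13/2, m_2 = 7/4.
On [2, 3], S'(x) = b_1 + 2c_1·(x - 2) + 3d_1·(x - 2)² with b_1 = Δ_1 - h_1(2m_1 + m_2)/6 = -1/8, c_1 = m_1/2 = -13/4, d_1 = (m_2 - m_1)/(6h_1) = 11/8. So S'(2) = -1/8.

-0.1250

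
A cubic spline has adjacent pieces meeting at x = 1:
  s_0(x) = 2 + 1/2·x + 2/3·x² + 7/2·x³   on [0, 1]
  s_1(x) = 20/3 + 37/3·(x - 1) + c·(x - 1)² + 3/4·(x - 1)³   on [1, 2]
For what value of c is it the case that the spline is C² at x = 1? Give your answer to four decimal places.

s_0''(x) = 4/3 + 21·x, so s_0''(1) = 67/3. On the right, s_1''(1) = 2c, so c = 67/6.

11.1667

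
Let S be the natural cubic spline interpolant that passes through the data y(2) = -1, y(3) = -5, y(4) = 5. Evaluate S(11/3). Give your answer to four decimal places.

Write m_i for S''(x_i). With h_i = 1, 1 and divided differences Δ_i = -4, 10, the continuity of S' gives the tridiagonal system
  1·m_0 + 4·m_1 + 1·m_2 = 6(Δ_1 - Δ_0) = 84
Natural end conditions: m_0 = m_2 = 0.
Forward elimination and back-substitution give m_0 = 0, m_1 = 21, m_2 = 0.
On [3, 4], S(x) = -5 + 3·(x - 3) + 21/2·(x - 3)² - 7/2·(x - 3)³.
With (x - 3) = 2/3: S(11/3) = 17/27.

0.6296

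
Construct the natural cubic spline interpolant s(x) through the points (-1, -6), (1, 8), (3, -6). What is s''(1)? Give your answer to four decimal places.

Put M_i = s'' at the i-th knot. Here h = (2, 2) and Δ = (7, -7), so the interior equations h_(i-1)·M_(i-1) + 2(h_(i-1)+h_i)·M_i + h_i·M_(i+1) = 6(Δ_i − Δ_(i-1)) read
  2·M_0 + 8·M_1 + 2·M_2 = 6(Δ_1 - Δ_0) = -84
Natural end conditions: M_0 = M_2 = 0.
Solving the tridiagonal system: M_0 = 0, M_1 = -21/2, M_2 = 0.

-10.5000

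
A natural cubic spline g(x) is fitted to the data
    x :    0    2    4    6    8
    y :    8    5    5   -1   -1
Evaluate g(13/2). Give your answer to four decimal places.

-1.6855

Let M_i = g''(x_i). Step sizes h_i = 2, 2, 2, 2; slopes of the chords Δ_i = (y_(i+1) - y_i)/h_i = -3/2, 0, -3, 0.
  2·M_0 + 8·M_1 + 2·M_2 = 6(Δ_1 - Δ_0) = 9
  2·M_1 + 8·M_2 + 2·M_3 = 6(Δ_2 - Δ_1) = -18
  2·M_2 + 8·M_3 + 2·M_4 = 6(Δ_3 - Δ_2) = 18
Natural end conditions: M_0 = M_4 = 0.
Solving: M_0 = 0, M_1 = 225/112, M_2 = -99/28, M_3 = 351/112, M_4 = 0.
On [6, 8], g(x) = -1 - 117/56·(x - 6) + 351/224·(x - 6)² - 117/448·(x - 6)³.
With (x - 6) = 1/2: g(13/2) = -863/512.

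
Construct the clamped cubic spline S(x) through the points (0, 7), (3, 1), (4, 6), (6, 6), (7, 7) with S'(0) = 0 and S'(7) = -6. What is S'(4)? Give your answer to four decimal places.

Let σ_i = S''(x_i). Step sizes h_i = 3, 1, 2, 1; slopes of the chords Δ_i = (y_(i+1) - y_i)/h_i = -2, 5, 0, 1.
  3·σ_0 + 8·σ_1 + 1·σ_2 = 6(Δ_1 - Δ_0) = 42
  1·σ_1 + 6·σ_2 + 2·σ_3 = 6(Δ_2 - Δ_1) = -30
  2·σ_2 + 6·σ_3 + 1·σ_4 = 6(Δ_3 - Δ_2) = 6
Clamped end conditions give two more equations: 2h_0·σ_0 + h_0·σ_1 = 6(Δ_0 - S'(0)) = -12 and h_3·σ_3 + 2h_3·σ_4 = 6(S'(7) - Δ_3) = -42.
Hence σ_0 = -781/122, σ_1 = 537/61, σ_2 = -1125/122, σ_3 = 504/61, σ_4 = -1533/61.
On [4, 6], S'(x) = b_2 + 2c_2·(x - 4) + 3d_2·(x - 4)² with b_2 = Δ_2 - h_2(2σ_2 + σ_3)/6 = 207/61, c_2 = σ_2/2 = -1125/244, d_2 = (σ_3 - σ_2)/(6h_2) = 711/488. So S'(4) = 207/61.

3.3934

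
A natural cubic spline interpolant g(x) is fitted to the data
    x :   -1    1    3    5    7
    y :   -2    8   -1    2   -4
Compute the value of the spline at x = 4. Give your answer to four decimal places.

Put σ_i = g'' at the i-th knot. Here h = (2, 2, 2, 2) and Δ = (5, -9/2, 3/2, -3), so the interior equations h_(i-1)·σ_(i-1) + 2(h_(i-1)+h_i)·σ_i + h_i·σ_(i+1) = 6(Δ_i − Δ_(i-1)) read
  2·σ_0 + 8·σ_1 + 2·σ_2 = 6(Δ_1 - Δ_0) = -57
  2·σ_1 + 8·σ_2 + 2·σ_3 = 6(Δ_2 - Δ_1) = 36
  2·σ_2 + 8·σ_3 + 2·σ_4 = 6(Δ_3 - Δ_2) = -27
Natural end conditions: σ_0 = σ_4 = 0.
Solving: σ_0 = 0, σ_1 = -513/56, σ_2 = 57/7, σ_3 = -303/56, σ_4 = 0.
On [3, 5], g(x) = -1 - 17/8·(x - 3) + 57/14·(x - 3)² - 253/224·(x - 3)³.
With (x - 3) = 1: g(4) = -41/224.

-0.1830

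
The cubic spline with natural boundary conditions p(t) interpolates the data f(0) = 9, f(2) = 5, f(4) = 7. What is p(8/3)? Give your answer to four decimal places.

5.1111

Write σ_i for p''(x_i). With h_i = 2, 2 and divided differences Δ_i = -2, 1, the continuity of p' gives the tridiagonal system
  2·σ_0 + 8·σ_1 + 2·σ_2 = 6(Δ_1 - Δ_0) = 18
Natural end conditions: σ_0 = σ_2 = 0.
Hence σ_0 = 0, σ_1 = 9/4, σ_2 = 0.
On [2, 4], p(t) = 5 - 1/2·(t - 2) + 9/8·(t - 2)² - 3/16·(t - 2)³.
With (t - 2) = 2/3: p(8/3) = 46/9.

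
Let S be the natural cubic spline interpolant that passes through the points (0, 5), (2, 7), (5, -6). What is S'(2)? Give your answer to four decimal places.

-1.1333

With M_i denoting the second derivative at x_i, h_i = 2, 3, and Δ_i = (y_(i+1) − y_i)/h_i = 1, -13/3:
  2·M_0 + 10·M_1 + 3·M_2 = 6(Δ_1 - Δ_0) = -32
Natural end conditions: M_0 = M_2 = 0.
Hence M_0 = 0, M_1 = -16/5, M_2 = 0.
On [2, 5], S'(t) = b_1 + 2c_1·(t - 2) + 3d_1·(t - 2)² with b_1 = Δ_1 - h_1(2M_1 + M_2)/6 = -17/15, c_1 = M_1/2 = -8/5, d_1 = (M_2 - M_1)/(6h_1) = 8/45. So S'(2) = -17/15.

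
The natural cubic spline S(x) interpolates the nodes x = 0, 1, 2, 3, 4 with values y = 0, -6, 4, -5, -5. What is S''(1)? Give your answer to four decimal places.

With m_i denoting the second derivative at x_i, h_i = 1, 1, 1, 1, and Δ_i = (y_(i+1) − y_i)/h_i = -6, 10, -9, 0:
  1·m_0 + 4·m_1 + 1·m_2 = 6(Δ_1 - Δ_0) = 96
  1·m_1 + 4·m_2 + 1·m_3 = 6(Δ_2 - Δ_1) = -114
  1·m_2 + 4·m_3 + 1·m_4 = 6(Δ_3 - Δ_2) = 54
Natural end conditions: m_0 = m_4 = 0.
Solving: m_0 = 0, m_1 = 975/28, m_2 = -303/7, m_3 = 681/28, m_4 = 0.

34.8214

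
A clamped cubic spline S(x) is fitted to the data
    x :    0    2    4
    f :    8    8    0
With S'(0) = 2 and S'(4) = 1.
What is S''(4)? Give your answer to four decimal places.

With σ_i denoting the second derivative at x_i, h_i = 2, 2, and Δ_i = (y_(i+1) − y_i)/h_i = 0, -4:
  2·σ_0 + 8·σ_1 + 2·σ_2 = 6(Δ_1 - Δ_0) = -24
Clamped end conditions give two more equations: 2h_0·σ_0 + h_0·σ_1 = 6(Δ_0 - S'(0)) = -12 and h_1·σ_1 + 2h_1·σ_2 = 6(S'(4) - Δ_1) = 30.
Solving the tridiagonal system: σ_0 = -1/4, σ_1 = -11/2, σ_2 = 41/4.

10.2500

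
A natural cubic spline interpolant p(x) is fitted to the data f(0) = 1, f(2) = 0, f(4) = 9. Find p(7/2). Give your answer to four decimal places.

6.1641

Write M_i for p''(x_i). With h_i = 2, 2 and divided differences Δ_i = -1/2, 9/2, the continuity of p' gives the tridiagonal system
  2·M_0 + 8·M_1 + 2·M_2 = 6(Δ_1 - Δ_0) = 30
Natural end conditions: M_0 = M_2 = 0.
Solving the tridiagonal system: M_0 = 0, M_1 = 15/4, M_2 = 0.
On [2, 4], p(x) = 0 + 2·(x - 2) + 15/8·(x - 2)² - 5/16·(x - 2)³.
With (x - 2) = 3/2: p(7/2) = 789/128.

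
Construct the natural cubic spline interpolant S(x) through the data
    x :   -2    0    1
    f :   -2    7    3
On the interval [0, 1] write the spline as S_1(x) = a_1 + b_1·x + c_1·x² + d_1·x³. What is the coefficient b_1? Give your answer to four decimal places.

-1.1667

Let M_i = S''(x_i). Step sizes h_i = 2, 1; slopes of the chords Δ_i = (y_(i+1) - y_i)/h_i = 9/2, -4.
  2·M_0 + 6·M_1 + 1·M_2 = 6(Δ_1 - Δ_0) = -51
Natural end conditions: M_0 = M_2 = 0.
Solving the tridiagonal system: M_0 = 0, M_1 = -17/2, M_2 = 0.
On [0, 1], with S_1(x) = a_1 + b_1·x + c_1·x² + d_1·x³: c_1 = M_1/2 = -17/4, d_1 = (M_2 - M_1)/(6h_1) = 17/12, b_1 = Δ_1 - h_1(2M_1 + M_2)/6 = -7/6.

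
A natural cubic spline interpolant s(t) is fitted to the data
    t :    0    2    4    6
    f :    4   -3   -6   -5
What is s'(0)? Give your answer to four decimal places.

-3.9000

Put M_i = s'' at the i-th knot. Here h = (2, 2, 2) and Δ = (-7/2, -3/2, 1/2), so the interior equations h_(i-1)·M_(i-1) + 2(h_(i-1)+h_i)·M_i + h_i·M_(i+1) = 6(Δ_i − Δ_(i-1)) read
  2·M_0 + 8·M_1 + 2·M_2 = 6(Δ_1 - Δ_0) = 12
  2·M_1 + 8·M_2 + 2·M_3 = 6(Δ_2 - Δ_1) = 12
Natural end conditions: M_0 = M_3 = 0.
Hence M_0 = 0, M_1 = 6/5, M_2 = 6/5, M_3 = 0.
On [0, 2], s'(t) = b_0 + 2c_0·t + 3d_0·t² with b_0 = Δ_0 - h_0(2M_0 + M_1)/6 = -39/10, c_0 = M_0/2 = 0, d_0 = (M_1 - M_0)/(6h_0) = 1/10. So s'(0) = -39/10.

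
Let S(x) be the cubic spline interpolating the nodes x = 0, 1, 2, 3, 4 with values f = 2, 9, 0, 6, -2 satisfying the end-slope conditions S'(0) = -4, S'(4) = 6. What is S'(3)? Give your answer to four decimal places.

-2.6071

With M_i denoting the second derivative at x_i, h_i = 1, 1, 1, 1, and Δ_i = (y_(i+1) − y_i)/h_i = 7, -9, 6, -8:
  1·M_0 + 4·M_1 + 1·M_2 = 6(Δ_1 - Δ_0) = -96
  1·M_1 + 4·M_2 + 1·M_3 = 6(Δ_2 - Δ_1) = 90
  1·M_2 + 4·M_3 + 1·M_4 = 6(Δ_3 - Δ_2) = -84
Clamped end conditions give two more equations: 2h_0·M_0 + h_0·M_1 = 6(Δ_0 - S'(0)) = 66 and h_3·M_3 + 2h_3·M_4 = 6(S'(4) - Δ_3) = 84.
Hence M_0 = 815/14, M_1 = -353/7, M_2 = 95/2, M_3 = -347/7, M_4 = 935/14.
On [3, 4], S'(x) = b_3 + 2c_3·(x - 3) + 3d_3·(x - 3)² with b_3 = Δ_3 - h_3(2M_3 + M_4)/6 = -73/28, c_3 = M_3/2 = -347/14, d_3 = (M_4 - M_3)/(6h_3) = 543/28. So S'(3) = -73/28.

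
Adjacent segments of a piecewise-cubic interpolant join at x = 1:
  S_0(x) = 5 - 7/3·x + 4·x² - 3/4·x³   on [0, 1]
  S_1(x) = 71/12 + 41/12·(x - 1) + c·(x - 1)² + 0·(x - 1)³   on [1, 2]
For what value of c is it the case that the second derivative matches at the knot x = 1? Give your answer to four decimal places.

1.7500

S_0''(x) = 8 - 9/2·x, so S_0''(1) = 7/2. On the right, S_1''(1) = 2c, so c = 7/4.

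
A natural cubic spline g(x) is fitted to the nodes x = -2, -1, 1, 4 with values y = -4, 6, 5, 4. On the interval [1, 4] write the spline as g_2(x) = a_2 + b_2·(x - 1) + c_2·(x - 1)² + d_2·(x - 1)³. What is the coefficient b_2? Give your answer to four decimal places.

Put M_i = g'' at the i-th knot. Here h = (1, 2, 3) and Δ = (10, -1/2, -1/3), so the interior equations h_(i-1)·M_(i-1) + 2(h_(i-1)+h_i)·M_i + h_i·M_(i+1) = 6(Δ_i − Δ_(i-1)) read
  1·M_0 + 6·M_1 + 2·M_2 = 6(Δ_1 - Δ_0) = -63
  2·M_1 + 10·M_2 + 3·M_3 = 6(Δ_2 - Δ_1) = 1
Natural end conditions: M_0 = M_3 = 0.
Solving the tridiagonal system: M_0 = 0, M_1 = -79/7, M_2 = 33/14, M_3 = 0.
On [1, 4], with g_2(x) = a_2 + b_2·(x - 1) + c_2·(x - 1)² + d_2·(x - 1)³: c_2 = M_2/2 = 33/28, d_2 = (M_3 - M_2)/(6h_2) = -11/84, b_2 = Δ_2 - h_2(2M_2 + M_3)/6 = -113/42.

-2.6905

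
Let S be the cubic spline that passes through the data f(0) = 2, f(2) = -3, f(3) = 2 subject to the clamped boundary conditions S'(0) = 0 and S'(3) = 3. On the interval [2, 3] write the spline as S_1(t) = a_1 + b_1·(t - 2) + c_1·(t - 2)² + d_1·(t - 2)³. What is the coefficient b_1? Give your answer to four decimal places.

Let M_i = S''(x_i). Step sizes h_i = 2, 1; slopes of the chords Δ_i = (y_(i+1) - y_i)/h_i = -5/2, 5.
  2·M_0 + 6·M_1 + 1·M_2 = 6(Δ_1 - Δ_0) = 45
Clamped end conditions give two more equations: 2h_0·M_0 + h_0·M_1 = 6(Δ_0 - S'(0)) = -15 and h_1·M_1 + 2h_1·M_2 = 6(S'(3) - Δ_1) = -12.
Forward elimination and back-substitution give M_0 = -41/4, M_1 = 13, M_2 = -25/2.
On [2, 3], with S_1(t) = a_1 + b_1·(t - 2) + c_1·(t - 2)² + d_1·(t - 2)³: c_1 = M_1/2 = 13/2, d_1 = (M_2 - M_1)/(6h_1) = -17/4, b_1 = Δ_1 - h_1(2M_1 + M_2)/6 = 11/4.

2.7500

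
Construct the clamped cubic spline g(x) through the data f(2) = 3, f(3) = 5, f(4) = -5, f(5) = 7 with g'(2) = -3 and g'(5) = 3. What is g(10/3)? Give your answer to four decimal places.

Put σ_i = g'' at the i-th knot. Here h = (1, 1, 1) and Δ = (2, -10, 12), so the interior equations h_(i-1)·σ_(i-1) + 2(h_(i-1)+h_i)·σ_i + h_i·σ_(i+1) = 6(Δ_i − Δ_(i-1)) read
  1·σ_0 + 4·σ_1 + 1·σ_2 = 6(Δ_1 - Δ_0) = -72
  1·σ_1 + 4·σ_2 + 1·σ_3 = 6(Δ_2 - Δ_1) = 132
Clamped end conditions give two more equations: 2h_0·σ_0 + h_0·σ_1 = 6(Δ_0 - g'(2)) = 30 and h_2·σ_2 + 2h_2·σ_3 = 6(g'(5) - Δ_2) = -54.
Hence σ_0 = 178/5, σ_1 = -206/5, σ_2 = 286/5, σ_3 = -278/5.
On [3, 4], g(x) = 5 - 29/5·(x - 3) - 103/5·(x - 3)² + 82/5·(x - 3)³.
With (x - 3) = 1/3: g(10/3) = 187/135.

1.3852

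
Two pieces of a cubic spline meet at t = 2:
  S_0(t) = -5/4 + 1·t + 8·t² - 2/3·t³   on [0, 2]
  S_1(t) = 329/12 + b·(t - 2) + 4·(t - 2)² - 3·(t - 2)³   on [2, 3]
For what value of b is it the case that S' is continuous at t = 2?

25

S_0'(t) = 1 + 16·t - 2·t², so S_0'(2) = 25. On the right, S_1'(2) = b, so b = 25.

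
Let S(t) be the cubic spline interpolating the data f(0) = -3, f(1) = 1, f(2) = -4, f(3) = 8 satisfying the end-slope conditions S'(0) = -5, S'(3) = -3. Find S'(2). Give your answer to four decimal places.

Write M_i for S''(x_i). With h_i = 1, 1, 1 and divided differences Δ_i = 4, -5, 12, the continuity of S' gives the tridiagonal system
  1·M_0 + 4·M_1 + 1·M_2 = 6(Δ_1 - Δ_0) = -54
  1·M_1 + 4·M_2 + 1·M_3 = 6(Δ_2 - Δ_1) = 102
Clamped end conditions give two more equations: 2h_0·M_0 + h_0·M_1 = 6(Δ_0 - S'(0)) = 54 and h_2·M_2 + 2h_2·M_3 = 6(S'(3) - Δ_2) = -90.
Solving: M_0 = 692/15, M_1 = -574/15, M_2 = 794/15, M_3 = -1072/15.
On [2, 3], S'(t) = b_2 + 2c_2·(t - 2) + 3d_2·(t - 2)² with b_2 = Δ_2 - h_2(2M_2 + M_3)/6 = 94/15, c_2 = M_2/2 = 397/15, d_2 = (M_3 - M_2)/(6h_2) = -311/15. So S'(2) = 94/15.

6.2667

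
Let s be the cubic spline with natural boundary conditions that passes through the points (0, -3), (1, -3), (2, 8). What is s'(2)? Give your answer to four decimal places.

13.7500

Put M_i = s'' at the i-th knot. Here h = (1, 1) and Δ = (0, 11), so the interior equations h_(i-1)·M_(i-1) + 2(h_(i-1)+h_i)·M_i + h_i·M_(i+1) = 6(Δ_i − Δ_(i-1)) read
  1·M_0 + 4·M_1 + 1·M_2 = 6(Δ_1 - Δ_0) = 66
Natural end conditions: M_0 = M_2 = 0.
Solving the tridiagonal system: M_0 = 0, M_1 = 33/2, M_2 = 0.
On [1, 2], s'(t) = b_1 + 2c_1·(t - 1) + 3d_1·(t - 1)² with b_1 = Δ_1 - h_1(2M_1 + M_2)/6 = 11/2, c_1 = M_1/2 = 33/4, d_1 = (M_2 - M_1)/(6h_1) = -11/4. So s'(2) = 55/4.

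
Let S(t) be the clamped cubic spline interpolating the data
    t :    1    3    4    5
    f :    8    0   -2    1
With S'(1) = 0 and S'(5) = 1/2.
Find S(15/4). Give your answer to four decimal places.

Let M_i = S''(x_i). Step sizes h_i = 2, 1, 1; slopes of the chords Δ_i = (y_(i+1) - y_i)/h_i = -4, -2, 3.
  2·M_0 + 6·M_1 + 1·M_2 = 6(Δ_1 - Δ_0) = 12
  1·M_1 + 4·M_2 + 1·M_3 = 6(Δ_2 - Δ_1) = 30
Clamped end conditions give two more equations: 2h_0·M_0 + h_0·M_1 = 6(Δ_0 - S'(1)) = -24 and h_2·M_2 + 2h_2·M_3 = 6(S'(5) - Δ_2) = -15.
Solving the tridiagonal system: M_0 = -163/22, M_1 = 31/11, M_2 = 109/11, M_3 = -137/11.
On [3, 4], S(t) = 0 - 101/22·(t - 3) + 31/22·(t - 3)² + 13/11·(t - 3)³.
With (t - 3) = 3/4: S(15/4) = -1515/704.

-2.1520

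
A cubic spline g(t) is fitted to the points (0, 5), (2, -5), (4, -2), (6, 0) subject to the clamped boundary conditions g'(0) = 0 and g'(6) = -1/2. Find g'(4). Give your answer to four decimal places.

2.8333

Put σ_i = g'' at the i-th knot. Here h = (2, 2, 2) and Δ = (-5, 3/2, 1), so the interior equations h_(i-1)·σ_(i-1) + 2(h_(i-1)+h_i)·σ_i + h_i·σ_(i+1) = 6(Δ_i − Δ_(i-1)) read
  2·σ_0 + 8·σ_1 + 2·σ_2 = 6(Δ_1 - Δ_0) = 39
  2·σ_1 + 8·σ_2 + 2·σ_3 = 6(Δ_2 - Δ_1) = -3
Clamped end conditions give two more equations: 2h_0·σ_0 + h_0·σ_1 = 6(Δ_0 - g'(0)) = -30 and h_2·σ_2 + 2h_2·σ_3 = 6(g'(6) - Δ_2) = -9.
Solving: σ_0 = -35/3, σ_1 = 25/3, σ_2 = -13/6, σ_3 = -7/6.
On [4, 6], g'(t) = b_2 + 2c_2·(t - 4) + 3d_2·(t - 4)² with b_2 = Δ_2 - h_2(2σ_2 + σ_3)/6 = 17/6, c_2 = σ_2/2 = -13/12, d_2 = (σ_3 - σ_2)/(6h_2) = 1/12. So g'(4) = 17/6.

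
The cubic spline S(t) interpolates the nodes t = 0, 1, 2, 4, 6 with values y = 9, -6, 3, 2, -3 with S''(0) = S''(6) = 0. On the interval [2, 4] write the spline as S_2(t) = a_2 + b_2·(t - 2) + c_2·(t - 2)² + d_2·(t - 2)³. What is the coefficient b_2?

With M_i denoting the second derivative at x_i, h_i = 1, 1, 2, 2, and Δ_i = (y_(i+1) − y_i)/h_i = -15, 9, -1/2, -5/2:
  1·M_0 + 4·M_1 + 1·M_2 = 6(Δ_1 - Δ_0) = 144
  1·M_1 + 6·M_2 + 2·M_3 = 6(Δ_2 - Δ_1) = -57
  2·M_2 + 8·M_3 + 2·M_4 = 6(Δ_3 - Δ_2) = -12
Natural end conditions: M_0 = M_4 = 0.
Solving: M_0 = 0, M_1 = 282/7, M_2 = -120/7, M_3 = 39/14, M_4 = 0.
On [2, 4], with S_2(t) = a_2 + b_2·(t - 2) + c_2·(t - 2)² + d_2·(t - 2)³: c_2 = M_2/2 = -60/7, d_2 = (M_3 - M_2)/(6h_2) = 93/56, b_2 = Δ_2 - h_2(2M_2 + M_3)/6 = 10.

10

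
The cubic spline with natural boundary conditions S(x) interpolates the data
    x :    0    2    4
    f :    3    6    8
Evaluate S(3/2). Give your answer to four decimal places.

Let σ_i = S''(x_i). Step sizes h_i = 2, 2; slopes of the chords Δ_i = (y_(i+1) - y_i)/h_i = 3/2, 1.
  2·σ_0 + 8·σ_1 + 2·σ_2 = 6(Δ_1 - Δ_0) = -3
Natural end conditions: σ_0 = σ_2 = 0.
Solving the tridiagonal system: σ_0 = 0, σ_1 = -3/8, σ_2 = 0.
On [0, 2], S(x) = 3 + 13/8·x + 0·x² - 1/32·x³.
With x = 3/2: S(3/2) = 1365/256.

5.3320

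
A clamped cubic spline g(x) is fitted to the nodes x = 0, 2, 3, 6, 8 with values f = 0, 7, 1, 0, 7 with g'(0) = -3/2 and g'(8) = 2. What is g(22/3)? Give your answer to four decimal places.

With m_i denoting the second derivative at x_i, h_i = 2, 1, 3, 2, and Δ_i = (y_(i+1) − y_i)/h_i = 7/2, -6, -1/3, 7/2:
  2·m_0 + 6·m_1 + 1·m_2 = 6(Δ_1 - Δ_0) = -57
  1·m_1 + 8·m_2 + 3·m_3 = 6(Δ_2 - Δ_1) = 34
  3·m_2 + 10·m_3 + 2·m_4 = 6(Δ_3 - Δ_2) = 23
Clamped end conditions give two more equations: 2h_0·m_0 + h_0·m_1 = 6(Δ_0 - g'(0)) = 30 and h_3·m_3 + 2h_3·m_4 = 6(g'(8) - Δ_3) = -9.
Solving the tridiagonal system: m_0 = 6233/408, m_1 = -3173/204, m_2 = 1177/204, m_3 = 77/68, m_4 = -383/136.
On [6, 8], g(x) = 0 + 501/136·(x - 6) + 77/136·(x - 6)² - 179/544·(x - 6)³.
With (x - 6) = 4/3: g(22/3) = 4717/918.

5.1383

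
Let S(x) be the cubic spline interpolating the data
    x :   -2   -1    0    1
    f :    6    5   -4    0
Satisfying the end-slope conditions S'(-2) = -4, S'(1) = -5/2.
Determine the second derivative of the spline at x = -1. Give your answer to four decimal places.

-26.4000

Write M_i for S''(x_i). With h_i = 1, 1, 1 and divided differences Δ_i = -1, -9, 4, the continuity of S' gives the tridiagonal system
  1·M_0 + 4·M_1 + 1·M_2 = 6(Δ_1 - Δ_0) = -48
  1·M_1 + 4·M_2 + 1·M_3 = 6(Δ_2 - Δ_1) = 78
Clamped end conditions give two more equations: 2h_0·M_0 + h_0·M_1 = 6(Δ_0 - S'(-2)) = 18 and h_2·M_2 + 2h_2·M_3 = 6(S'(1) - Δ_2) = -39.
Solving the tridiagonal system: M_0 = 111/5, M_1 = -132/5, M_2 = 177/5, M_3 = -186/5.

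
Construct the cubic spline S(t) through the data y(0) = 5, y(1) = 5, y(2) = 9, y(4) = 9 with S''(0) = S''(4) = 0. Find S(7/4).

Put m_i = S'' at the i-th knot. Here h = (1, 1, 2) and Δ = (0, 4, 0), so the interior equations h_(i-1)·m_(i-1) + 2(h_(i-1)+h_i)·m_i + h_i·m_(i+1) = 6(Δ_i − Δ_(i-1)) read
  1·m_0 + 4·m_1 + 1·m_2 = 6(Δ_1 - Δ_0) = 24
  1·m_1 + 6·m_2 + 2·m_3 = 6(Δ_2 - Δ_1) = -24
Natural end conditions: m_0 = m_3 = 0.
Hence m_0 = 0, m_1 = 168/23, m_2 = -120/23, m_3 = 0.
On [1, 2], S(t) = 5 + 56/23·(t - 1) + 84/23·(t - 1)² - 48/23·(t - 1)³.
With (t - 1) = 3/4: S(7/4) = 8.

8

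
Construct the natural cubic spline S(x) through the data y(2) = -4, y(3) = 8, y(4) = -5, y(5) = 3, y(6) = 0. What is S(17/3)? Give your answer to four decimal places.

2.4497

Let M_i = S''(x_i). Step sizes h_i = 1, 1, 1, 1; slopes of the chords Δ_i = (y_(i+1) - y_i)/h_i = 12, -13, 8, -3.
  1·M_0 + 4·M_1 + 1·M_2 = 6(Δ_1 - Δ_0) = -150
  1·M_1 + 4·M_2 + 1·M_3 = 6(Δ_2 - Δ_1) = 126
  1·M_2 + 4·M_3 + 1·M_4 = 6(Δ_3 - Δ_2) = -66
Natural end conditions: M_0 = M_4 = 0.
Solving the tridiagonal system: M_0 = 0, M_1 = -705/14, M_2 = 360/7, M_3 = -411/14, M_4 = 0.
On [5, 6], S(x) = 3 + 95/14·(x - 5) - 411/28·(x - 5)² + 137/28·(x - 5)³.
With (x - 5) = 2/3: S(17/3) = 463/189.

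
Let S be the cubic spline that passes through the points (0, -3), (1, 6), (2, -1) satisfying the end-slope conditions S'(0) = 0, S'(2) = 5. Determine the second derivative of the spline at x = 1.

-53

Write m_i for S''(x_i). With h_i = 1, 1 and divided differences Δ_i = 9, -7, the continuity of S' gives the tridiagonal system
  1·m_0 + 4·m_1 + 1·m_2 = 6(Δ_1 - Δ_0) = -96
Clamped end conditions give two more equations: 2h_0·m_0 + h_0·m_1 = 6(Δ_0 - S'(0)) = 54 and h_1·m_1 + 2h_1·m_2 = 6(S'(2) - Δ_1) = 72.
Hence m_0 = 107/2, m_1 = -53, m_2 = 125/2.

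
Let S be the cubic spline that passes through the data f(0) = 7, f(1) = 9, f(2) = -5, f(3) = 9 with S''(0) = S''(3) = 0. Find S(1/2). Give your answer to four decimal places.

Write M_i for S''(x_i). With h_i = 1, 1, 1 and divided differences Δ_i = 2, -14, 14, the continuity of S' gives the tridiagonal system
  1·M_0 + 4·M_1 + 1·M_2 = 6(Δ_1 - Δ_0) = -96
  1·M_1 + 4·M_2 + 1·M_3 = 6(Δ_2 - Δ_1) = 168
Natural end conditions: M_0 = M_3 = 0.
Forward elimination and back-substitution give M_0 = 0, M_1 = -184/5, M_2 = 256/5, M_3 = 0.
On [0, 1], S(t) = 7 + 122/15·t + 0·t² - 92/15·t³.
With t = 1/2: S(1/2) = 103/10.

10.3000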